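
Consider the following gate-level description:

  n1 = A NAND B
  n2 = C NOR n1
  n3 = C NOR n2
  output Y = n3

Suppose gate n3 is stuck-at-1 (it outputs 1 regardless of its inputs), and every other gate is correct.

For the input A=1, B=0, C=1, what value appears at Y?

Propagate with n3 forced: n1=1, n2=0, n3=1 [stuck-at-1].
So Y = 1. (Without the fault it would be 0.)

1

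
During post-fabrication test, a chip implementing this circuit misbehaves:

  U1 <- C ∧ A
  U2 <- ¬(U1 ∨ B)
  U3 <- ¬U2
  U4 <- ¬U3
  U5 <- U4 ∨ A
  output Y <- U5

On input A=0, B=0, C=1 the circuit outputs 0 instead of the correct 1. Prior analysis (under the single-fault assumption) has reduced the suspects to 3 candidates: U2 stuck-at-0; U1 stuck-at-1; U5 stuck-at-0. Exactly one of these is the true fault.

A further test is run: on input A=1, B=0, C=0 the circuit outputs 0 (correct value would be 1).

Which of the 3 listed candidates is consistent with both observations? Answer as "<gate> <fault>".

Evaluate each candidate on input A=1, B=0, C=0:
  U2 stuck-at-0: U1=0, U2=0 [stuck-at-0], U3=1, U4=0, U5=1 → 1 — eliminated
  U1 stuck-at-1: U1=1 [stuck-at-1], U2=0, U3=1, U4=0, U5=1 → 1 — eliminated
  U5 stuck-at-0: U1=0, U2=1, U3=0, U4=1, U5=0 [stuck-at-0] → 0 — matches
Only U5 stuck-at-0 reproduces the observed 0.

U5 stuck-at-0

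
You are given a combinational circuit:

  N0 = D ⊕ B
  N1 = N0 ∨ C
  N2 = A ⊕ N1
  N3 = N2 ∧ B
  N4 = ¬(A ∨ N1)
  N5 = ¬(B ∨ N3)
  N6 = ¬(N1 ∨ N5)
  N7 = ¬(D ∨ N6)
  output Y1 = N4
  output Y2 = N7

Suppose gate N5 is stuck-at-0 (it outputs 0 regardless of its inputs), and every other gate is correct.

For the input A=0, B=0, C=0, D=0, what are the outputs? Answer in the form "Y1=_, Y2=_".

Y1=1, Y2=0

Propagate with N5 forced: N0=0, N1=0, N2=0, N3=0, N4=1, N5=0 [stuck-at-0], N6=1, N7=0.
So the outputs are Y1=1, Y2=0. (Without the fault they would be Y1=1, Y2=1.)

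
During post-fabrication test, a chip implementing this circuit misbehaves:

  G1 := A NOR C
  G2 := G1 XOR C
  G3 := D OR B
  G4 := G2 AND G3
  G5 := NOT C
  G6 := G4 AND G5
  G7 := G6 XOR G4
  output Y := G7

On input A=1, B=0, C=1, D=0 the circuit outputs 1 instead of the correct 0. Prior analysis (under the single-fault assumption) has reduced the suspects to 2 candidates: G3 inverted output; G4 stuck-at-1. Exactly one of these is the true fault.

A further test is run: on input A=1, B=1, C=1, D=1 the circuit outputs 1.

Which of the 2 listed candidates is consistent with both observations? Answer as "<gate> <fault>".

Evaluate each candidate on input A=1, B=1, C=1, D=1:
  G3 inverted output: G1=0, G2=1, G3=0 [inverted output], G4=0, G5=0, G6=0, G7=0 → 0 — eliminated
  G4 stuck-at-1: G1=0, G2=1, G3=1, G4=1 [stuck-at-1], G5=0, G6=0, G7=1 → 1 — matches
Only G4 stuck-at-1 reproduces the observed 1.

G4 stuck-at-1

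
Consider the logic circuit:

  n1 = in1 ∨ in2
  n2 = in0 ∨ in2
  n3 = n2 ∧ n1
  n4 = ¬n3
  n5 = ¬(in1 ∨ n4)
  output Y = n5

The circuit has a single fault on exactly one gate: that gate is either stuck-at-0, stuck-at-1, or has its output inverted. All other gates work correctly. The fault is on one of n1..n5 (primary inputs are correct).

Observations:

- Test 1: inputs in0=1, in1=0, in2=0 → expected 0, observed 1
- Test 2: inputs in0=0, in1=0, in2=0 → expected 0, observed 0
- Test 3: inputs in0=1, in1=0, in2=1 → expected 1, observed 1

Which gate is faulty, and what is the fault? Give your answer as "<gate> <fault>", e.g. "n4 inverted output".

Fault-free values for test 1 (in0=1, in1=0, in2=0): n1=0, n2=1, n3=0, n4=1, n5=0, giving Y=0. Observed 1.
Test 1: faults giving observed 1 are {n1 stuck-at-1, n1 inverted output, n3 stuck-at-1, n3 inverted output, n4 stuck-at-0, n4 inverted output, n5 stuck-at-1, n5 inverted output}.
Test 2 (in0=0, in1=0, in2=0): fault-free n1=0, n2=0, n3=0, n4=1, n5=0 → 0; observed 0. Eliminates n3 stuck-at-1, n3 inverted output, n4 stuck-at-0, n4 inverted output, n5 stuck-at-1, n5 inverted output.
Test 3 (in0=1, in1=0, in2=1): fault-free n1=1, n2=1, n3=1, n4=0, n5=1 → 1; observed 1. Eliminates n1 inverted output.
Only n1 stuck-at-1 is consistent with every test.

n1 stuck-at-1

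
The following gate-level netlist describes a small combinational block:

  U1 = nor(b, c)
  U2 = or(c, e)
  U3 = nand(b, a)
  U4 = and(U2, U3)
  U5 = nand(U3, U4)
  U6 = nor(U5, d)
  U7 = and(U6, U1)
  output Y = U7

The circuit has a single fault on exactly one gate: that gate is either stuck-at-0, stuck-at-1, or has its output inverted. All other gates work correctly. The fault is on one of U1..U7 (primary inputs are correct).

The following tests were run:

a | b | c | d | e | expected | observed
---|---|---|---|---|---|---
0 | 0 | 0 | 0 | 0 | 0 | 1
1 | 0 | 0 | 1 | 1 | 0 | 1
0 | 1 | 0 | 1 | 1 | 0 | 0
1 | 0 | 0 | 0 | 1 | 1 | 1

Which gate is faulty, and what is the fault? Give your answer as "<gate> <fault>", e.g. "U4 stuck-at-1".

U6 stuck-at-1

Fault-free values for test 1 (a=0, b=0, c=0, d=0, e=0): U1=1, U2=0, U3=1, U4=0, U5=1, U6=0, U7=0, giving Y=0. Observed 1.
Test 1: faults giving observed 1 are {U2 stuck-at-1, U2 inverted output, U4 stuck-at-1, U4 inverted output, U5 stuck-at-0, U5 inverted output, U6 stuck-at-1, U6 inverted output, U7 stuck-at-1, U7 inverted output}.
Test 2 (a=1, b=0, c=0, d=1, e=1): fault-free U1=1, U2=1, U3=1, U4=1, U5=0, U6=0, U7=0 → 0; observed 1. Eliminates U2 stuck-at-1, U2 inverted output, U4 stuck-at-1, U4 inverted output, U5 stuck-at-0, U5 inverted output.
Test 3 (a=0, b=1, c=0, d=1, e=1): fault-free U1=0, U2=1, U3=1, U4=1, U5=0, U6=0, U7=0 → 0; observed 0. Eliminates U7 stuck-at-1, U7 inverted output.
Test 4 (a=1, b=0, c=0, d=0, e=1): fault-free U1=1, U2=1, U3=1, U4=1, U5=0, U6=1, U7=1 → 1; observed 1. Eliminates U6 inverted output.
Only U6 stuck-at-1 is consistent with every test.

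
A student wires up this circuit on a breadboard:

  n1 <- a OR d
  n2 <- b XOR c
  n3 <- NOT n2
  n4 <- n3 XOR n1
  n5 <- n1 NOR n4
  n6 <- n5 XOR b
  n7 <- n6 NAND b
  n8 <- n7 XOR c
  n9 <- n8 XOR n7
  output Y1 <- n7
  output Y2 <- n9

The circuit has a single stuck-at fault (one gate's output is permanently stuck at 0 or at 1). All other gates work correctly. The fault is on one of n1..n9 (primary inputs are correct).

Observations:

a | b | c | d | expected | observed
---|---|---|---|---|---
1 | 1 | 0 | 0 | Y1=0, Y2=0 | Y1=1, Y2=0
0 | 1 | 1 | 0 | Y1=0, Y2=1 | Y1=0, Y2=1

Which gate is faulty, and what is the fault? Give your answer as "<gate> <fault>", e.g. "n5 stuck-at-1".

n1 stuck-at-0

Fault-free values for test 1 (a=1, b=1, c=0, d=0): n1=1, n2=1, n3=0, n4=1, n5=0, n6=1, n7=0, n8=0, n9=0, giving Y1=0, Y2=0. Observed Y1=1, Y2=0.
Test 1: faults giving observed Y1=1, Y2=0 are {n1 stuck-at-0, n5 stuck-at-1, n6 stuck-at-0, n7 stuck-at-1}.
Test 2 (a=0, b=1, c=1, d=0): fault-free n1=0, n2=0, n3=1, n4=1, n5=0, n6=1, n7=0, n8=1, n9=1 → Y1=0, Y2=1; observed Y1=0, Y2=1. Eliminates n5 stuck-at-1, n6 stuck-at-0, n7 stuck-at-1.
Only n1 stuck-at-0 is consistent with every test.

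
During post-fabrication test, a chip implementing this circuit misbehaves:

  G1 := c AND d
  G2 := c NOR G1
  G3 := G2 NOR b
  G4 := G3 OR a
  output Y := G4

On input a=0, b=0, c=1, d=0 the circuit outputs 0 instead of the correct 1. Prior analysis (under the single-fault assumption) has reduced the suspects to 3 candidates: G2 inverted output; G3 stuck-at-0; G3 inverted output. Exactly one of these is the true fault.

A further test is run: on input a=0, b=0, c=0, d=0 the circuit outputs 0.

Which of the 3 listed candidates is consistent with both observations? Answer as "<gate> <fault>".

Evaluate each candidate on input a=0, b=0, c=0, d=0:
  G2 inverted output: G1=0, G2=0 [inverted output], G3=1, G4=1 → 1 — eliminated
  G3 stuck-at-0: G1=0, G2=1, G3=0 [stuck-at-0], G4=0 → 0 — matches
  G3 inverted output: G1=0, G2=1, G3=1 [inverted output], G4=1 → 1 — eliminated
Only G3 stuck-at-0 reproduces the observed 0.

G3 stuck-at-0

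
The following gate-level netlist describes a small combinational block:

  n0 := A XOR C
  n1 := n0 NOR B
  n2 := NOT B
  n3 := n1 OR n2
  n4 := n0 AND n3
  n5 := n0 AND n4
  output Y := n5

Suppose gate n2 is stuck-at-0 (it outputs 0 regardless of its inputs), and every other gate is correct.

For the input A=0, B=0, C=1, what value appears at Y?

0

Propagate with n2 forced: n0=1, n1=0, n2=0 [stuck-at-0], n3=0, n4=0, n5=0.
So Y = 0. (Without the fault it would be 1.)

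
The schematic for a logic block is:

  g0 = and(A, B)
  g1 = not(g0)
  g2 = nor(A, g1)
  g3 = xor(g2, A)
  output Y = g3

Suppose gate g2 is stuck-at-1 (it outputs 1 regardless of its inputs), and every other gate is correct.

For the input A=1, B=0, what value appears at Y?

0

Propagate with g2 forced: g0=0, g1=1, g2=1 [stuck-at-1], g3=0.
So Y = 0. (Without the fault it would be 1.)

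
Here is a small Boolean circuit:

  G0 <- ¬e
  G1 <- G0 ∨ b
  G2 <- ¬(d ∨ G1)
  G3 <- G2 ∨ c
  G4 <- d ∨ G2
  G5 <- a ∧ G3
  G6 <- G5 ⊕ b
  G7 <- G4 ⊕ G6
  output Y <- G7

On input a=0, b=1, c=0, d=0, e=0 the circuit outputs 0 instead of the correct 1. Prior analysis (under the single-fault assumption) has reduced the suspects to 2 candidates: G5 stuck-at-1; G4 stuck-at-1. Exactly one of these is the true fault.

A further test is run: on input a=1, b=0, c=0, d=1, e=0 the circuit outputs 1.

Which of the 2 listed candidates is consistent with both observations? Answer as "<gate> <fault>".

Evaluate each candidate on input a=1, b=0, c=0, d=1, e=0:
  G5 stuck-at-1: G0=1, G1=1, G2=0, G3=0, G4=1, G5=1 [stuck-at-1], G6=1, G7=0 → 0 — eliminated
  G4 stuck-at-1: G0=1, G1=1, G2=0, G3=0, G4=1 [stuck-at-1], G5=0, G6=0, G7=1 → 1 — matches
Only G4 stuck-at-1 reproduces the observed 1.

G4 stuck-at-1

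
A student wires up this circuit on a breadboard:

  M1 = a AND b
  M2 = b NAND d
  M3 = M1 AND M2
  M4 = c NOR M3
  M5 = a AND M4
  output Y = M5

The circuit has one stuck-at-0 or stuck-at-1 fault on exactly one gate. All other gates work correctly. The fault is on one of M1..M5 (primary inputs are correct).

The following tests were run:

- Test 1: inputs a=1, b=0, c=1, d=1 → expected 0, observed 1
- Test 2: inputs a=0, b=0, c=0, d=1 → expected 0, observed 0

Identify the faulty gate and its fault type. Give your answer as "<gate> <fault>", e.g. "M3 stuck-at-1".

Fault-free values for test 1 (a=1, b=0, c=1, d=1): M1=0, M2=1, M3=0, M4=0, M5=0, giving Y=0. Observed 1.
Test 1: faults giving observed 1 are {M4 stuck-at-1, M5 stuck-at-1}.
Test 2 (a=0, b=0, c=0, d=1): fault-free M1=0, M2=1, M3=0, M4=1, M5=0 → 0; observed 0. Eliminates M5 stuck-at-1.
Only M4 stuck-at-1 is consistent with every test.

M4 stuck-at-1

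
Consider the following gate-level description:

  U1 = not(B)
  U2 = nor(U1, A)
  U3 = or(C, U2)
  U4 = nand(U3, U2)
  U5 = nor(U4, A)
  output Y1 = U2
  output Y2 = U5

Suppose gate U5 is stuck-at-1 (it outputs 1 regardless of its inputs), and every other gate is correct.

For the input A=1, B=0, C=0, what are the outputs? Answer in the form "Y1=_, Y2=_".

Y1=0, Y2=1

Propagate with U5 forced: U1=1, U2=0, U3=0, U4=1, U5=1 [stuck-at-1].
So the outputs are Y1=0, Y2=1. (Without the fault they would be Y1=0, Y2=0.)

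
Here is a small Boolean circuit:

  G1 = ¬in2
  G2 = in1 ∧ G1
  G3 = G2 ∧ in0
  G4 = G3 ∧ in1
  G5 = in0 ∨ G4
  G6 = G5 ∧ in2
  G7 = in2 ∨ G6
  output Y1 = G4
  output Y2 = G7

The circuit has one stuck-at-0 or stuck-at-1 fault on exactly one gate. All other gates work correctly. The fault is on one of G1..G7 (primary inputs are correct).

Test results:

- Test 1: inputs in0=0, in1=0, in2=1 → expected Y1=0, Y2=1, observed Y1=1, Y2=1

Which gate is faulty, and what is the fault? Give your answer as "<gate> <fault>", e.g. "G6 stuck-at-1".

G4 stuck-at-1

Fault-free values for test 1 (in0=0, in1=0, in2=1): G1=0, G2=0, G3=0, G4=0, G5=0, G6=0, G7=1, giving Y1=0, Y2=1. Observed Y1=1, Y2=1.
Test 1: faults giving observed Y1=1, Y2=1 are {G4 stuck-at-1}.
Only G4 stuck-at-1 is consistent with every test.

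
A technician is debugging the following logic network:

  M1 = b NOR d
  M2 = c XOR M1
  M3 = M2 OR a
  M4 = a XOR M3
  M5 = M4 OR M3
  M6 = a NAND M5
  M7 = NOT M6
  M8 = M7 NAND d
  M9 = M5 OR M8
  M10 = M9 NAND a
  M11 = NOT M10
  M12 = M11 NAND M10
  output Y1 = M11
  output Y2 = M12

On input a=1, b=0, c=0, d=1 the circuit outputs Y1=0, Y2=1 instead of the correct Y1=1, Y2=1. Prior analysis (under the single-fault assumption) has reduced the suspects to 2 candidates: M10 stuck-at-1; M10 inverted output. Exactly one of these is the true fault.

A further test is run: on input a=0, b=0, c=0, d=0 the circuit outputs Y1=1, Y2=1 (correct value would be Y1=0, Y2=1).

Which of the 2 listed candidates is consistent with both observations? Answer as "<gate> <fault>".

M10 inverted output

Evaluate each candidate on input a=0, b=0, c=0, d=0:
  M10 stuck-at-1: M1=1, M2=1, M3=1, M4=1, M5=1, M6=1, M7=0, M8=1, M9=1, M10=1 [stuck-at-1], M11=0, M12=1 → Y1=0, Y2=1 — eliminated
  M10 inverted output: M1=1, M2=1, M3=1, M4=1, M5=1, M6=1, M7=0, M8=1, M9=1, M10=0 [inverted output], M11=1, M12=1 → Y1=1, Y2=1 — matches
Only M10 inverted output reproduces the observed Y1=1, Y2=1.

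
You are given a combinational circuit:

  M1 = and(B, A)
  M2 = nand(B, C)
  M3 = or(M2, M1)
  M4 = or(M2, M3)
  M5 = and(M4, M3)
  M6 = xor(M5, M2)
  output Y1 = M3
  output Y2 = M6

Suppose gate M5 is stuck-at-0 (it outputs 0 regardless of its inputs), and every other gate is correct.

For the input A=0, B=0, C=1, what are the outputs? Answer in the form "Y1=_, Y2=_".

Y1=1, Y2=1

Propagate with M5 forced: M1=0, M2=1, M3=1, M4=1, M5=0 [stuck-at-0], M6=1.
So the outputs are Y1=1, Y2=1. (Without the fault they would be Y1=1, Y2=0.)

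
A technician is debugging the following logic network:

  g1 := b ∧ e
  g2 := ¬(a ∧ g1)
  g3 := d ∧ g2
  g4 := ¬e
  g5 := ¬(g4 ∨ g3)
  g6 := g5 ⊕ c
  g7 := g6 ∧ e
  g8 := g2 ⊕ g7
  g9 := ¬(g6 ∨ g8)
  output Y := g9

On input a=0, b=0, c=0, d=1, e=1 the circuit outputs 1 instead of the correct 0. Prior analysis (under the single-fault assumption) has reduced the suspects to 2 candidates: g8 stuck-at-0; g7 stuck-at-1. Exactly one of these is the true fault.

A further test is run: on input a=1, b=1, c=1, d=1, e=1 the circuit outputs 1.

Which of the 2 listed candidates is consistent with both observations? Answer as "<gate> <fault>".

Evaluate each candidate on input a=1, b=1, c=1, d=1, e=1:
  g8 stuck-at-0: g1=1, g2=0, g3=0, g4=0, g5=1, g6=0, g7=0, g8=0 [stuck-at-0], g9=1 → 1 — matches
  g7 stuck-at-1: g1=1, g2=0, g3=0, g4=0, g5=1, g6=0, g7=1 [stuck-at-1], g8=1, g9=0 → 0 — eliminated
Only g8 stuck-at-0 reproduces the observed 1.

g8 stuck-at-0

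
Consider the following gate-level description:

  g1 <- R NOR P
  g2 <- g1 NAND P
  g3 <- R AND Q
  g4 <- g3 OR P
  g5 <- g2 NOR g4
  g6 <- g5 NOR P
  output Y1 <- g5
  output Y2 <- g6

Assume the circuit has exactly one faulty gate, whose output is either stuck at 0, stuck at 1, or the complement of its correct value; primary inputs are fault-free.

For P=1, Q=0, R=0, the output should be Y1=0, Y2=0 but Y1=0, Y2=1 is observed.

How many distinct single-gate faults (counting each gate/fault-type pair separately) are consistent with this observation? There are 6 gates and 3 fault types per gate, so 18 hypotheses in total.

Fault-free: g1=0, g2=1, g3=0, g4=1, g5=0, g6=0 → Y1=0, Y2=0. Observed Y1=0, Y2=1.
  g1: none of the 3 fault types match ✗
  g2: none of the 3 fault types match ✗
  g3: none of the 3 fault types match ✗
  g4: none of the 3 fault types match ✗
  g5: none of the 3 fault types match ✗
  g6: stuck-at-1, inverted output ✓; others ✗
Consistent faults: {g6 stuck-at-1, g6 inverted output} — 2 in all.

2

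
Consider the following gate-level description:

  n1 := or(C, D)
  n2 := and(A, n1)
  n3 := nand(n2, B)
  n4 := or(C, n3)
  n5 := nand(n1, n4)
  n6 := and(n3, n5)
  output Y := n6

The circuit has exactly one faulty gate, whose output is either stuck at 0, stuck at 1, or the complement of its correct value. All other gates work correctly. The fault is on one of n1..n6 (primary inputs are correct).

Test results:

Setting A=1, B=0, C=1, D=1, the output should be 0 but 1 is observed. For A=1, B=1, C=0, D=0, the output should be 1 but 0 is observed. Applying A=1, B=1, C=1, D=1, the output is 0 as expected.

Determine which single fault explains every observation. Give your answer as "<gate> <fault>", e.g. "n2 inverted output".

n5 inverted output

Fault-free values for test 1 (A=1, B=0, C=1, D=1): n1=1, n2=1, n3=1, n4=1, n5=0, n6=0, giving Y=0. Observed 1.
Test 1: faults giving observed 1 are {n1 stuck-at-0, n1 inverted output, n4 stuck-at-0, n4 inverted output, n5 stuck-at-1, n5 inverted output, n6 stuck-at-1, n6 inverted output}.
Test 2 (A=1, B=1, C=0, D=0): fault-free n1=0, n2=0, n3=1, n4=1, n5=1, n6=1 → 1; observed 0. Eliminates n1 stuck-at-0, n4 stuck-at-0, n4 inverted output, n5 stuck-at-1, n6 stuck-at-1.
Test 3 (A=1, B=1, C=1, D=1): fault-free n1=1, n2=1, n3=0, n4=1, n5=0, n6=0 → 0; observed 0. Eliminates n1 inverted output, n6 inverted output.
Only n5 inverted output is consistent with every test.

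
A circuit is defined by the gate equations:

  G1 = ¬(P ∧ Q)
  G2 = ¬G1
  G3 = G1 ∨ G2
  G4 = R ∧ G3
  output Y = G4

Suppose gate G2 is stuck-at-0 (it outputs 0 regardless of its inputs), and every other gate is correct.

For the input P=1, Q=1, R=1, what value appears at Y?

Propagate with G2 forced: G1=0, G2=0 [stuck-at-0], G3=0, G4=0.
So Y = 0. (Without the fault it would be 1.)

0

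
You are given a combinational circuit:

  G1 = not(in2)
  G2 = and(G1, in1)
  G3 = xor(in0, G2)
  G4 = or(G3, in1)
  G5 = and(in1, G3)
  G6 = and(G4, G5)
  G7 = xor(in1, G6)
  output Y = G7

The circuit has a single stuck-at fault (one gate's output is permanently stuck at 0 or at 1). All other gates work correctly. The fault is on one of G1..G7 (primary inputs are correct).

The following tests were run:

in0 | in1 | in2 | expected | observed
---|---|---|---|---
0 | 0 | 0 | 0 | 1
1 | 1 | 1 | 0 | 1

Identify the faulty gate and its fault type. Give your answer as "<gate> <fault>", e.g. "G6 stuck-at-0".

G7 stuck-at-1

Fault-free values for test 1 (in0=0, in1=0, in2=0): G1=1, G2=0, G3=0, G4=0, G5=0, G6=0, G7=0, giving Y=0. Observed 1.
Test 1: faults giving observed 1 are {G6 stuck-at-1, G7 stuck-at-1}.
Test 2 (in0=1, in1=1, in2=1): fault-free G1=0, G2=0, G3=1, G4=1, G5=1, G6=1, G7=0 → 0; observed 1. Eliminates G6 stuck-at-1.
Only G7 stuck-at-1 is consistent with every test.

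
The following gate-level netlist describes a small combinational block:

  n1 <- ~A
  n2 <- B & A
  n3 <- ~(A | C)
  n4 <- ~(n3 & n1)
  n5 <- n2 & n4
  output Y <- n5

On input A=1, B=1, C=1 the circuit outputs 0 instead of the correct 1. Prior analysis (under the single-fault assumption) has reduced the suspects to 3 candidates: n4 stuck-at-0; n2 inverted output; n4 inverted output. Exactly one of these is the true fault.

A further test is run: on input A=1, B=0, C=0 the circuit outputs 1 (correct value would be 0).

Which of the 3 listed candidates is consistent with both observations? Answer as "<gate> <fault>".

n2 inverted output

Evaluate each candidate on input A=1, B=0, C=0:
  n4 stuck-at-0: n1=0, n2=0, n3=0, n4=0 [stuck-at-0], n5=0 → 0 — eliminated
  n2 inverted output: n1=0, n2=1 [inverted output], n3=0, n4=1, n5=1 → 1 — matches
  n4 inverted output: n1=0, n2=0, n3=0, n4=0 [inverted output], n5=0 → 0 — eliminated
Only n2 inverted output reproduces the observed 1.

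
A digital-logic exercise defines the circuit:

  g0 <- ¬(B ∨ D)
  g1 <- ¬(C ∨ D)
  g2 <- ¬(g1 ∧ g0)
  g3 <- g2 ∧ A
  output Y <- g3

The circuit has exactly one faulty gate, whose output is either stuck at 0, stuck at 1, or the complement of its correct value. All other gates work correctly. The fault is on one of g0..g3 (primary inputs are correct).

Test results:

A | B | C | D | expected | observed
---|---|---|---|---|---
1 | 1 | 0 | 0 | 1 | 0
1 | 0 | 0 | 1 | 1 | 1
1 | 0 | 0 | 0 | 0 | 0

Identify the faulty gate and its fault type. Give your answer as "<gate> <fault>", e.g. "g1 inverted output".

Fault-free values for test 1 (A=1, B=1, C=0, D=0): g0=0, g1=1, g2=1, g3=1, giving Y=1. Observed 0.
Test 1: faults giving observed 0 are {g0 stuck-at-1, g0 inverted output, g2 stuck-at-0, g2 inverted output, g3 stuck-at-0, g3 inverted output}.
Test 2 (A=1, B=0, C=0, D=1): fault-free g0=0, g1=0, g2=1, g3=1 → 1; observed 1. Eliminates g2 stuck-at-0, g2 inverted output, g3 stuck-at-0, g3 inverted output.
Test 3 (A=1, B=0, C=0, D=0): fault-free g0=1, g1=1, g2=0, g3=0 → 0; observed 0. Eliminates g0 inverted output.
Only g0 stuck-at-1 is consistent with every test.

g0 stuck-at-1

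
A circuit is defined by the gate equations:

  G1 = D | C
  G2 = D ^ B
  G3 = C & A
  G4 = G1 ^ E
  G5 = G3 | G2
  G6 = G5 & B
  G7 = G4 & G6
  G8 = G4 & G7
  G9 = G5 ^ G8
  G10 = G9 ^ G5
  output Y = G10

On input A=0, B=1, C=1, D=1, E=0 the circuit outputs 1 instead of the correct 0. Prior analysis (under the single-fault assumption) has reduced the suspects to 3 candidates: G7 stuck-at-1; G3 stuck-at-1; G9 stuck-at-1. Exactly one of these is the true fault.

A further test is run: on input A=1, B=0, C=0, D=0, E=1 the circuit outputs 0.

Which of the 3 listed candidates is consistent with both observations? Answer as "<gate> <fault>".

G3 stuck-at-1

Evaluate each candidate on input A=1, B=0, C=0, D=0, E=1:
  G7 stuck-at-1: G1=0, G2=0, G3=0, G4=1, G5=0, G6=0, G7=1 [stuck-at-1], G8=1, G9=1, G10=1 → 1 — eliminated
  G3 stuck-at-1: G1=0, G2=0, G3=1 [stuck-at-1], G4=1, G5=1, G6=0, G7=0, G8=0, G9=1, G10=0 → 0 — matches
  G9 stuck-at-1: G1=0, G2=0, G3=0, G4=1, G5=0, G6=0, G7=0, G8=0, G9=1 [stuck-at-1], G10=1 → 1 — eliminated
Only G3 stuck-at-1 reproduces the observed 0.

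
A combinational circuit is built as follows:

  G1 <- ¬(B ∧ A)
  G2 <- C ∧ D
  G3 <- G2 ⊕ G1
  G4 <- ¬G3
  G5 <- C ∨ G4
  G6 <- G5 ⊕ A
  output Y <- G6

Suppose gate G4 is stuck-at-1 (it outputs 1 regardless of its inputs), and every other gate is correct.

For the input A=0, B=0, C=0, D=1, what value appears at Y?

Propagate with G4 forced: G1=1, G2=0, G3=1, G4=1 [stuck-at-1], G5=1, G6=1.
So Y = 1. (Without the fault it would be 0.)

1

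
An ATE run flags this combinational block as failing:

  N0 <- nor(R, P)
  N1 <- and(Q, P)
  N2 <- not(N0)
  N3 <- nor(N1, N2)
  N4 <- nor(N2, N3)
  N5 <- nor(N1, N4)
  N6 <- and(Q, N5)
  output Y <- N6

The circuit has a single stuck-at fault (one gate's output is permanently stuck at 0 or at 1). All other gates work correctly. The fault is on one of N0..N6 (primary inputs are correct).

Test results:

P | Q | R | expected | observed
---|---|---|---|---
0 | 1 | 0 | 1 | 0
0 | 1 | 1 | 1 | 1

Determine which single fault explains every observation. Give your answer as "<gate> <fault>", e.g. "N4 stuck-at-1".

N3 stuck-at-0

Fault-free values for test 1 (P=0, Q=1, R=0): N0=1, N1=0, N2=0, N3=1, N4=0, N5=1, N6=1, giving Y=1. Observed 0.
Test 1: faults giving observed 0 are {N1 stuck-at-1, N3 stuck-at-0, N4 stuck-at-1, N5 stuck-at-0, N6 stuck-at-0}.
Test 2 (P=0, Q=1, R=1): fault-free N0=0, N1=0, N2=1, N3=0, N4=0, N5=1, N6=1 → 1; observed 1. Eliminates N1 stuck-at-1, N4 stuck-at-1, N5 stuck-at-0, N6 stuck-at-0.
Only N3 stuck-at-0 is consistent with every test.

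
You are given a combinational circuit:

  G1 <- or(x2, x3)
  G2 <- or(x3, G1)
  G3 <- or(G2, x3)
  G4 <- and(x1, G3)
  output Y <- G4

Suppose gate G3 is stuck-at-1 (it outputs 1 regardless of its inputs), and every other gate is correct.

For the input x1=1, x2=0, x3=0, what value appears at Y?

Propagate with G3 forced: G1=0, G2=0, G3=1 [stuck-at-1], G4=1.
So Y = 1. (Without the fault it would be 0.)

1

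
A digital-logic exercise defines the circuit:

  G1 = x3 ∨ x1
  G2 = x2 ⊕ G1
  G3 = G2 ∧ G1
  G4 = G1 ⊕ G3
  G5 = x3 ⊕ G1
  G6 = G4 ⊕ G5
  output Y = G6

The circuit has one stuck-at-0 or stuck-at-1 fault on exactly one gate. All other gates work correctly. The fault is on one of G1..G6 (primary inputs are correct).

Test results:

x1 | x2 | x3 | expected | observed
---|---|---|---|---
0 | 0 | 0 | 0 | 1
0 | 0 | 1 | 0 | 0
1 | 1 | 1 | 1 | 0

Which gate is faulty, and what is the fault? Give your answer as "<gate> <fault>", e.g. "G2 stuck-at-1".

G3 stuck-at-1

Fault-free values for test 1 (x1=0, x2=0, x3=0): G1=0, G2=0, G3=0, G4=0, G5=0, G6=0, giving Y=0. Observed 1.
Test 1: faults giving observed 1 are {G1 stuck-at-1, G3 stuck-at-1, G4 stuck-at-1, G5 stuck-at-1, G6 stuck-at-1}.
Test 2 (x1=0, x2=0, x3=1): fault-free G1=1, G2=1, G3=1, G4=0, G5=0, G6=0 → 0; observed 0. Eliminates G4 stuck-at-1, G5 stuck-at-1, G6 stuck-at-1.
Test 3 (x1=1, x2=1, x3=1): fault-free G1=1, G2=0, G3=0, G4=1, G5=0, G6=1 → 1; observed 0. Eliminates G1 stuck-at-1.
Only G3 stuck-at-1 is consistent with every test.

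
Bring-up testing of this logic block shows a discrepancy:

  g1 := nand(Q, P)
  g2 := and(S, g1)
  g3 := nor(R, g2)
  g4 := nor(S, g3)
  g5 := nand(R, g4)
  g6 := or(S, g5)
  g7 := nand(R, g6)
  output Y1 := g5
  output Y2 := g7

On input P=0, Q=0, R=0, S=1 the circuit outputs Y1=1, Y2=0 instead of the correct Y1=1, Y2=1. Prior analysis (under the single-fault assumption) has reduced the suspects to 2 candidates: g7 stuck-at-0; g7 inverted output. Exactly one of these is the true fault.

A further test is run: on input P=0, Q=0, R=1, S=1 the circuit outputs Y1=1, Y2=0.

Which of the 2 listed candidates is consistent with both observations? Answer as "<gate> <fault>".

Evaluate each candidate on input P=0, Q=0, R=1, S=1:
  g7 stuck-at-0: g1=1, g2=1, g3=0, g4=0, g5=1, g6=1, g7=0 [stuck-at-0] → Y1=1, Y2=0 — matches
  g7 inverted output: g1=1, g2=1, g3=0, g4=0, g5=1, g6=1, g7=1 [inverted output] → Y1=1, Y2=1 — eliminated
Only g7 stuck-at-0 reproduces the observed Y1=1, Y2=0.

g7 stuck-at-0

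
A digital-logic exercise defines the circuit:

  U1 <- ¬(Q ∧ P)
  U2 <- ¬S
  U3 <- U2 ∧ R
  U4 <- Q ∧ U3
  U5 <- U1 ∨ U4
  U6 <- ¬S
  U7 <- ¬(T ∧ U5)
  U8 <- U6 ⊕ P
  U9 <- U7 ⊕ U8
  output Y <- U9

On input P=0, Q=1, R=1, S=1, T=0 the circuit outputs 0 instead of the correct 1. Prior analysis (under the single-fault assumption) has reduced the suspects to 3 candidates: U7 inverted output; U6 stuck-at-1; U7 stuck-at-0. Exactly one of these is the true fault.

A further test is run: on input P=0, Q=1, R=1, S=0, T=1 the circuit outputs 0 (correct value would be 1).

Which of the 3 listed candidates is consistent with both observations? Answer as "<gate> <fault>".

U7 inverted output

Evaluate each candidate on input P=0, Q=1, R=1, S=0, T=1:
  U7 inverted output: U1=1, U2=1, U3=1, U4=1, U5=1, U6=1, U7=1 [inverted output], U8=1, U9=0 → 0 — matches
  U6 stuck-at-1: U1=1, U2=1, U3=1, U4=1, U5=1, U6=1 [stuck-at-1], U7=0, U8=1, U9=1 → 1 — eliminated
  U7 stuck-at-0: U1=1, U2=1, U3=1, U4=1, U5=1, U6=1, U7=0 [stuck-at-0], U8=1, U9=1 → 1 — eliminated
Only U7 inverted output reproduces the observed 0.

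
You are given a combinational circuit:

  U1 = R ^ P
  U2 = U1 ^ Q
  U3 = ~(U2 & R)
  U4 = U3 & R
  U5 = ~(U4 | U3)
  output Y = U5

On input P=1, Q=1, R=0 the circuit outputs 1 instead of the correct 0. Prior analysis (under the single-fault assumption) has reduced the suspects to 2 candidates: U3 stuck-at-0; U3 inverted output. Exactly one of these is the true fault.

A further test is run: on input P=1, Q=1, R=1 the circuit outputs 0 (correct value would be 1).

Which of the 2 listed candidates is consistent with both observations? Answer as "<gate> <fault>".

U3 inverted output

Evaluate each candidate on input P=1, Q=1, R=1:
  U3 stuck-at-0: U1=0, U2=1, U3=0 [stuck-at-0], U4=0, U5=1 → 1 — eliminated
  U3 inverted output: U1=0, U2=1, U3=1 [inverted output], U4=1, U5=0 → 0 — matches
Only U3 inverted output reproduces the observed 0.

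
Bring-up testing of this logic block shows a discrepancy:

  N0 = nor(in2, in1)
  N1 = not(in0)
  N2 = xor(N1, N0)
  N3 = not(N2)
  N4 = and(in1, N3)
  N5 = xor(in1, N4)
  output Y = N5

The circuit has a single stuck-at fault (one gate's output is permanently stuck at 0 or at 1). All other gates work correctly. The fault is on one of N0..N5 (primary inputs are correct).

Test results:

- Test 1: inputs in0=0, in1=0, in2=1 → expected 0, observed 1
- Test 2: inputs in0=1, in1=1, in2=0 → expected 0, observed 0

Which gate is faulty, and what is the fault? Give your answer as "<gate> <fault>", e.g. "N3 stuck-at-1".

N4 stuck-at-1

Fault-free values for test 1 (in0=0, in1=0, in2=1): N0=0, N1=1, N2=1, N3=0, N4=0, N5=0, giving Y=0. Observed 1.
Test 1: faults giving observed 1 are {N4 stuck-at-1, N5 stuck-at-1}.
Test 2 (in0=1, in1=1, in2=0): fault-free N0=0, N1=0, N2=0, N3=1, N4=1, N5=0 → 0; observed 0. Eliminates N5 stuck-at-1.
Only N4 stuck-at-1 is consistent with every test.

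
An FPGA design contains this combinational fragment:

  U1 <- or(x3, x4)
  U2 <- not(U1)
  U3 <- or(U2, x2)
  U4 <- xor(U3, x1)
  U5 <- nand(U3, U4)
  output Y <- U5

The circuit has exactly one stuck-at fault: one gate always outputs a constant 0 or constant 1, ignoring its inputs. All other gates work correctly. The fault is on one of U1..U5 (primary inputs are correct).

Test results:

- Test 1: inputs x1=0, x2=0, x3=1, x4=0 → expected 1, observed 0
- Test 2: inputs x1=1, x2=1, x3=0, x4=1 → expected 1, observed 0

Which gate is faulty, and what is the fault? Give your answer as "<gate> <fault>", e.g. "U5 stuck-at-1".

U5 stuck-at-0

Fault-free values for test 1 (x1=0, x2=0, x3=1, x4=0): U1=1, U2=0, U3=0, U4=0, U5=1, giving Y=1. Observed 0.
Test 1: faults giving observed 0 are {U1 stuck-at-0, U2 stuck-at-1, U3 stuck-at-1, U5 stuck-at-0}.
Test 2 (x1=1, x2=1, x3=0, x4=1): fault-free U1=1, U2=0, U3=1, U4=0, U5=1 → 1; observed 0. Eliminates U1 stuck-at-0, U2 stuck-at-1, U3 stuck-at-1.
Only U5 stuck-at-0 is consistent with every test.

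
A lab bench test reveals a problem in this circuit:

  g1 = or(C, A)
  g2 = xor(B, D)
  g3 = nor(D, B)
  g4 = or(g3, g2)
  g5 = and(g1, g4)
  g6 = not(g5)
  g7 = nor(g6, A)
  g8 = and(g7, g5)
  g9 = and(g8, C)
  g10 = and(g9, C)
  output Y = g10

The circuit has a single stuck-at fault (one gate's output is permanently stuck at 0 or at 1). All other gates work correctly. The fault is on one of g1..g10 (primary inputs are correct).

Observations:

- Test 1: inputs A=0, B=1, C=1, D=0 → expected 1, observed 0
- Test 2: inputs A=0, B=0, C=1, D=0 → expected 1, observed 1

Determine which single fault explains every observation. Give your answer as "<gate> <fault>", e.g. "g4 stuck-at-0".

Fault-free values for test 1 (A=0, B=1, C=1, D=0): g1=1, g2=1, g3=0, g4=1, g5=1, g6=0, g7=1, g8=1, g9=1, g10=1, giving Y=1. Observed 0.
Test 1: faults giving observed 0 are {g1 stuck-at-0, g2 stuck-at-0, g4 stuck-at-0, g5 stuck-at-0, g6 stuck-at-1, g7 stuck-at-0, g8 stuck-at-0, g9 stuck-at-0, g10 stuck-at-0}.
Test 2 (A=0, B=0, C=1, D=0): fault-free g1=1, g2=0, g3=1, g4=1, g5=1, g6=0, g7=1, g8=1, g9=1, g10=1 → 1; observed 1. Eliminates g1 stuck-at-0, g4 stuck-at-0, g5 stuck-at-0, g6 stuck-at-1, g7 stuck-at-0, g8 stuck-at-0, g9 stuck-at-0, g10 stuck-at-0.
Only g2 stuck-at-0 is consistent with every test.

g2 stuck-at-0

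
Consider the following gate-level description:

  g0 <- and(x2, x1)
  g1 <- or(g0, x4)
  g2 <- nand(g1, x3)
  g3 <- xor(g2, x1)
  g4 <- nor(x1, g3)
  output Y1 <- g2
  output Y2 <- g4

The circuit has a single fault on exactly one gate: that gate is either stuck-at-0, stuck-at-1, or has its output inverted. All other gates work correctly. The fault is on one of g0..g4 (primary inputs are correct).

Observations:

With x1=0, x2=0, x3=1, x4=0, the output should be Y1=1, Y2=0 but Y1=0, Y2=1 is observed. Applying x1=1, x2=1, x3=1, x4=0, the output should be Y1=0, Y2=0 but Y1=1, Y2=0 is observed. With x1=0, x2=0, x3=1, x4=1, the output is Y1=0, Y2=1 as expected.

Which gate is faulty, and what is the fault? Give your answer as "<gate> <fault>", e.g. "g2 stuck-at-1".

g0 inverted output

Fault-free values for test 1 (x1=0, x2=0, x3=1, x4=0): g0=0, g1=0, g2=1, g3=1, g4=0, giving Y1=1, Y2=0. Observed Y1=0, Y2=1.
Test 1: faults giving observed Y1=0, Y2=1 are {g0 stuck-at-1, g0 inverted output, g1 stuck-at-1, g1 inverted output, g2 stuck-at-0, g2 inverted output}.
Test 2 (x1=1, x2=1, x3=1, x4=0): fault-free g0=1, g1=1, g2=0, g3=1, g4=0 → Y1=0, Y2=0; observed Y1=1, Y2=0. Eliminates g0 stuck-at-1, g1 stuck-at-1, g2 stuck-at-0.
Test 3 (x1=0, x2=0, x3=1, x4=1): fault-free g0=0, g1=1, g2=0, g3=0, g4=1 → Y1=0, Y2=1; observed Y1=0, Y2=1. Eliminates g1 inverted output, g2 inverted output.
Only g0 inverted output is consistent with every test.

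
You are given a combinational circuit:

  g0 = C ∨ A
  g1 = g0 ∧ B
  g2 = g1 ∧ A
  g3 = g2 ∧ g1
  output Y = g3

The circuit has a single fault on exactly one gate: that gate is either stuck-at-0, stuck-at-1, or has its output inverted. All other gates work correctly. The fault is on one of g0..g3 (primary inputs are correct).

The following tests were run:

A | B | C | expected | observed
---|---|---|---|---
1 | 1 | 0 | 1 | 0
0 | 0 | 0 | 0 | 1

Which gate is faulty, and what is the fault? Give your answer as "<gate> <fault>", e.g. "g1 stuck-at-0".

Fault-free values for test 1 (A=1, B=1, C=0): g0=1, g1=1, g2=1, g3=1, giving Y=1. Observed 0.
Test 1: faults giving observed 0 are {g0 stuck-at-0, g0 inverted output, g1 stuck-at-0, g1 inverted output, g2 stuck-at-0, g2 inverted output, g3 stuck-at-0, g3 inverted output}.
Test 2 (A=0, B=0, C=0): fault-free g0=0, g1=0, g2=0, g3=0 → 0; observed 1. Eliminates g0 stuck-at-0, g0 inverted output, g1 stuck-at-0, g1 inverted output, g2 stuck-at-0, g2 inverted output, g3 stuck-at-0.
Only g3 inverted output is consistent with every test.

g3 inverted output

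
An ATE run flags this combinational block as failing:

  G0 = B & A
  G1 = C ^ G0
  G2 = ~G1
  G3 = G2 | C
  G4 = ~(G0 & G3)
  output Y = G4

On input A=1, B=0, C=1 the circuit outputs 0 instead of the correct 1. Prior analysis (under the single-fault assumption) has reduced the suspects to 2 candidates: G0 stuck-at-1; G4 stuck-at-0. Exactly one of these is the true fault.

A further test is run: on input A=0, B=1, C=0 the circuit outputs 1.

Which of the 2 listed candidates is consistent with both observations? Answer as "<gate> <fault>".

G0 stuck-at-1

Evaluate each candidate on input A=0, B=1, C=0:
  G0 stuck-at-1: G0=1 [stuck-at-1], G1=1, G2=0, G3=0, G4=1 → 1 — matches
  G4 stuck-at-0: G0=0, G1=0, G2=1, G3=1, G4=0 [stuck-at-0] → 0 — eliminated
Only G0 stuck-at-1 reproduces the observed 1.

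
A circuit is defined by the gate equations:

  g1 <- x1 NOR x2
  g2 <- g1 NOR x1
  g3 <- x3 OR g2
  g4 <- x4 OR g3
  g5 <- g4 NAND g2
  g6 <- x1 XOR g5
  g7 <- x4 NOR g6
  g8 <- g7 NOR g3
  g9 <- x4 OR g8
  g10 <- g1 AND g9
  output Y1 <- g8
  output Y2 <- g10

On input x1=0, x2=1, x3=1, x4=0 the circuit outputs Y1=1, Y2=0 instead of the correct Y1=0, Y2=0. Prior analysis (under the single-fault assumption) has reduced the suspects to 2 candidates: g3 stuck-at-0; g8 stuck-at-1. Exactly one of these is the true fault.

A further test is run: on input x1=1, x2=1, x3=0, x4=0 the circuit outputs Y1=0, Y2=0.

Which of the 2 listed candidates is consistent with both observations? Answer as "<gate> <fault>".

Evaluate each candidate on input x1=1, x2=1, x3=0, x4=0:
  g3 stuck-at-0: g1=0, g2=0, g3=0 [stuck-at-0], g4=0, g5=1, g6=0, g7=1, g8=0, g9=0, g10=0 → Y1=0, Y2=0 — matches
  g8 stuck-at-1: g1=0, g2=0, g3=0, g4=0, g5=1, g6=0, g7=1, g8=1 [stuck-at-1], g9=1, g10=0 → Y1=1, Y2=0 — eliminated
Only g3 stuck-at-0 reproduces the observed Y1=0, Y2=0.

g3 stuck-at-0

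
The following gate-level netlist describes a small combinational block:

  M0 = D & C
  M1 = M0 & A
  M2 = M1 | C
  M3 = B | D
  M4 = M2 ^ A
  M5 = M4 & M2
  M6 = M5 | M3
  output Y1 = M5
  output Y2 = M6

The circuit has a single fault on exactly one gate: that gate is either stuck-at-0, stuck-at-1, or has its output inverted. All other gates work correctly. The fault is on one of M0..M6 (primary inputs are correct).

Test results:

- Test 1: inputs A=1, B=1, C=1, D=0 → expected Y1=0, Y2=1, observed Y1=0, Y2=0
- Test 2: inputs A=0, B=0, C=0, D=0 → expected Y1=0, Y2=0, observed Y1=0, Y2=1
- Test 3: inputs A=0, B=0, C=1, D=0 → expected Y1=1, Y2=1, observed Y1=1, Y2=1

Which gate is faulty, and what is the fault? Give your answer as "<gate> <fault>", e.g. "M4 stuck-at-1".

M3 inverted output

Fault-free values for test 1 (A=1, B=1, C=1, D=0): M0=0, M1=0, M2=1, M3=1, M4=0, M5=0, M6=1, giving Y1=0, Y2=1. Observed Y1=0, Y2=0.
Test 1: faults giving observed Y1=0, Y2=0 are {M3 stuck-at-0, M3 inverted output, M6 stuck-at-0, M6 inverted output}.
Test 2 (A=0, B=0, C=0, D=0): fault-free M0=0, M1=0, M2=0, M3=0, M4=0, M5=0, M6=0 → Y1=0, Y2=0; observed Y1=0, Y2=1. Eliminates M3 stuck-at-0, M6 stuck-at-0.
Test 3 (A=0, B=0, C=1, D=0): fault-free M0=0, M1=0, M2=1, M3=0, M4=1, M5=1, M6=1 → Y1=1, Y2=1; observed Y1=1, Y2=1. Eliminates M6 inverted output.
Only M3 inverted output is consistent with every test.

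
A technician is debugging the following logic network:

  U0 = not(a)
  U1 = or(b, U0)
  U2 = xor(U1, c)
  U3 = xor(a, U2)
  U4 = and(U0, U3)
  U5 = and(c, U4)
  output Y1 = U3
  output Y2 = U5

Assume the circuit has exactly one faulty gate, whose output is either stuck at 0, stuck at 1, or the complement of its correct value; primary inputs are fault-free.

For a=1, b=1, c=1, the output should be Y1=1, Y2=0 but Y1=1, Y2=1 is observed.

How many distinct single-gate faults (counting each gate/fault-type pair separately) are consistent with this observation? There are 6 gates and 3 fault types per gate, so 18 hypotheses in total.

6

Fault-free: U0=0, U1=1, U2=0, U3=1, U4=0, U5=0 → Y1=1, Y2=0. Observed Y1=1, Y2=1.
  U0: stuck-at-1, inverted output ✓; others ✗
  U1: none of the 3 fault types match ✗
  U2: none of the 3 fault types match ✗
  U3: none of the 3 fault types match ✗
  U4: stuck-at-1, inverted output ✓; others ✗
  U5: stuck-at-1, inverted output ✓; others ✗
Consistent faults: {U0 stuck-at-1, U0 inverted output, U4 stuck-at-1, U4 inverted output, U5 stuck-at-1, U5 inverted output} — 6 in all.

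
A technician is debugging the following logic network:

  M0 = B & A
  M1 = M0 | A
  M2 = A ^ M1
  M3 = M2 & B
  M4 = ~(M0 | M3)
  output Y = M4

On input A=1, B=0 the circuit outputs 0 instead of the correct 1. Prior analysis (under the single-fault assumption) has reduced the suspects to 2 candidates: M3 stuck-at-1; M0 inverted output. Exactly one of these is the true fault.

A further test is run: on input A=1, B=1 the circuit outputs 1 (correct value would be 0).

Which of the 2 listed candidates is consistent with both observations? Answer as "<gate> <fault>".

Evaluate each candidate on input A=1, B=1:
  M3 stuck-at-1: M0=1, M1=1, M2=0, M3=1 [stuck-at-1], M4=0 → 0 — eliminated
  M0 inverted output: M0=0 [inverted output], M1=1, M2=0, M3=0, M4=1 → 1 — matches
Only M0 inverted output reproduces the observed 1.

M0 inverted output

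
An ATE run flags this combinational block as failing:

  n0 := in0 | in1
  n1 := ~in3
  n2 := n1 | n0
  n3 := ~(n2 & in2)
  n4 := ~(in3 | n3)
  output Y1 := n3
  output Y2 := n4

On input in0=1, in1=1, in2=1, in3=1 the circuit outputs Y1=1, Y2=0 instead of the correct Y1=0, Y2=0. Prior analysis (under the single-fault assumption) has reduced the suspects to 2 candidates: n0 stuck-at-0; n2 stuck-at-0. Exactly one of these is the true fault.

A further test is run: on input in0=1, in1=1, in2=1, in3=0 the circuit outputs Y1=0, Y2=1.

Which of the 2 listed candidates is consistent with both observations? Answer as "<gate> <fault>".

n0 stuck-at-0

Evaluate each candidate on input in0=1, in1=1, in2=1, in3=0:
  n0 stuck-at-0: n0=0 [stuck-at-0], n1=1, n2=1, n3=0, n4=1 → Y1=0, Y2=1 — matches
  n2 stuck-at-0: n0=1, n1=1, n2=0 [stuck-at-0], n3=1, n4=0 → Y1=1, Y2=0 — eliminated
Only n0 stuck-at-0 reproduces the observed Y1=0, Y2=1.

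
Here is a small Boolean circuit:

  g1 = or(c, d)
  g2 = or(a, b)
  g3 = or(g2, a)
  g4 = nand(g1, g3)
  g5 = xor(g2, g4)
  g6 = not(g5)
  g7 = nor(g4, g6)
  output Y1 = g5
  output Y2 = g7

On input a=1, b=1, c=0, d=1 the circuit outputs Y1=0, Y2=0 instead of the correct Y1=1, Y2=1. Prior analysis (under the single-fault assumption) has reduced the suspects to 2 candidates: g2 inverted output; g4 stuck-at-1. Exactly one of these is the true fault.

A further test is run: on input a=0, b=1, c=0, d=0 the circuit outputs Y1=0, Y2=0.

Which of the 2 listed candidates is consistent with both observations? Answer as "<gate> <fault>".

g4 stuck-at-1

Evaluate each candidate on input a=0, b=1, c=0, d=0:
  g2 inverted output: g1=0, g2=0 [inverted output], g3=0, g4=1, g5=1, g6=0, g7=0 → Y1=1, Y2=0 — eliminated
  g4 stuck-at-1: g1=0, g2=1, g3=1, g4=1 [stuck-at-1], g5=0, g6=1, g7=0 → Y1=0, Y2=0 — matches
Only g4 stuck-at-1 reproduces the observed Y1=0, Y2=0.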